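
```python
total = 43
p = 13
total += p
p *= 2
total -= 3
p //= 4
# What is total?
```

Trace (tracking total):
total = 43  # -> total = 43
p = 13  # -> p = 13
total += p  # -> total = 56
p *= 2  # -> p = 26
total -= 3  # -> total = 53
p //= 4  # -> p = 6

Answer: 53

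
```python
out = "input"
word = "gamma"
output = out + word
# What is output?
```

Answer: 'inputgamma'

Derivation:
Trace (tracking output):
out = 'input'  # -> out = 'input'
word = 'gamma'  # -> word = 'gamma'
output = out + word  # -> output = 'inputgamma'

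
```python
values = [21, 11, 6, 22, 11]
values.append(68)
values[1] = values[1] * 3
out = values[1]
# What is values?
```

Trace (tracking values):
values = [21, 11, 6, 22, 11]  # -> values = [21, 11, 6, 22, 11]
values.append(68)  # -> values = [21, 11, 6, 22, 11, 68]
values[1] = values[1] * 3  # -> values = [21, 33, 6, 22, 11, 68]
out = values[1]  # -> out = 33

Answer: [21, 33, 6, 22, 11, 68]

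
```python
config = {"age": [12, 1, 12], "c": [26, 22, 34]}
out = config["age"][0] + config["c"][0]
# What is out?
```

Trace (tracking out):
config = {'age': [12, 1, 12], 'c': [26, 22, 34]}  # -> config = {'age': [12, 1, 12], 'c': [26, 22, 34]}
out = config['age'][0] + config['c'][0]  # -> out = 38

Answer: 38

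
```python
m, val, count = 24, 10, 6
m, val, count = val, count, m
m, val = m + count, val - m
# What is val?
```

Answer: -4

Derivation:
Trace (tracking val):
m, val, count = (24, 10, 6)  # -> m = 24, val = 10, count = 6
m, val, count = (val, count, m)  # -> m = 10, val = 6, count = 24
m, val = (m + count, val - m)  # -> m = 34, val = -4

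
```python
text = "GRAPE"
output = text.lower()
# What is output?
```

Trace (tracking output):
text = 'GRAPE'  # -> text = 'GRAPE'
output = text.lower()  # -> output = 'grape'

Answer: 'grape'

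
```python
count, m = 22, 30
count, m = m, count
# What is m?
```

Trace (tracking m):
count, m = (22, 30)  # -> count = 22, m = 30
count, m = (m, count)  # -> count = 30, m = 22

Answer: 22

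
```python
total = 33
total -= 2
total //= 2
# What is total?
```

Trace (tracking total):
total = 33  # -> total = 33
total -= 2  # -> total = 31
total //= 2  # -> total = 15

Answer: 15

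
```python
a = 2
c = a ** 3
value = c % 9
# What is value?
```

Answer: 8

Derivation:
Trace (tracking value):
a = 2  # -> a = 2
c = a ** 3  # -> c = 8
value = c % 9  # -> value = 8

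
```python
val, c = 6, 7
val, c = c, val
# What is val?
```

Trace (tracking val):
val, c = (6, 7)  # -> val = 6, c = 7
val, c = (c, val)  # -> val = 7, c = 6

Answer: 7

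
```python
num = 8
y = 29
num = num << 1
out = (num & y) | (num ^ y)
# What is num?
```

Answer: 16

Derivation:
Trace (tracking num):
num = 8  # -> num = 8
y = 29  # -> y = 29
num = num << 1  # -> num = 16
out = num & y | num ^ y  # -> out = 29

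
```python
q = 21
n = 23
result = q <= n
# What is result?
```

Answer: True

Derivation:
Trace (tracking result):
q = 21  # -> q = 21
n = 23  # -> n = 23
result = q <= n  # -> result = True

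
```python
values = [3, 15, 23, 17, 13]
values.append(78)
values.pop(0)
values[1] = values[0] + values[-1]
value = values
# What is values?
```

Trace (tracking values):
values = [3, 15, 23, 17, 13]  # -> values = [3, 15, 23, 17, 13]
values.append(78)  # -> values = [3, 15, 23, 17, 13, 78]
values.pop(0)  # -> values = [15, 23, 17, 13, 78]
values[1] = values[0] + values[-1]  # -> values = [15, 93, 17, 13, 78]
value = values  # -> value = [15, 93, 17, 13, 78]

Answer: [15, 93, 17, 13, 78]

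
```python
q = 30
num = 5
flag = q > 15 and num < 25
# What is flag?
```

Trace (tracking flag):
q = 30  # -> q = 30
num = 5  # -> num = 5
flag = q > 15 and num < 25  # -> flag = True

Answer: True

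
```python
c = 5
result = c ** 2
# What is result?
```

Answer: 25

Derivation:
Trace (tracking result):
c = 5  # -> c = 5
result = c ** 2  # -> result = 25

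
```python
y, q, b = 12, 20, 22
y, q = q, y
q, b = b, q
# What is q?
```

Trace (tracking q):
y, q, b = (12, 20, 22)  # -> y = 12, q = 20, b = 22
y, q = (q, y)  # -> y = 20, q = 12
q, b = (b, q)  # -> q = 22, b = 12

Answer: 22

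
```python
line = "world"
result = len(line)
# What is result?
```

Answer: 5

Derivation:
Trace (tracking result):
line = 'world'  # -> line = 'world'
result = len(line)  # -> result = 5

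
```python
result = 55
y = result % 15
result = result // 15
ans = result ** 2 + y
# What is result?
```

Trace (tracking result):
result = 55  # -> result = 55
y = result % 15  # -> y = 10
result = result // 15  # -> result = 3
ans = result ** 2 + y  # -> ans = 19

Answer: 3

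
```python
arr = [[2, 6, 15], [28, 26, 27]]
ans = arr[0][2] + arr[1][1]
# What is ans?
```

Answer: 41

Derivation:
Trace (tracking ans):
arr = [[2, 6, 15], [28, 26, 27]]  # -> arr = [[2, 6, 15], [28, 26, 27]]
ans = arr[0][2] + arr[1][1]  # -> ans = 41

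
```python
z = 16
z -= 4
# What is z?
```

Trace (tracking z):
z = 16  # -> z = 16
z -= 4  # -> z = 12

Answer: 12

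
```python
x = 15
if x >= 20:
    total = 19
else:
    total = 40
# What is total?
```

Answer: 40

Derivation:
Trace (tracking total):
x = 15  # -> x = 15
if x >= 20:  # condition is False
else:
    total = 40  # -> total = 40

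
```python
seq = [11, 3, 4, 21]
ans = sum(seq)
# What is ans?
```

Answer: 39

Derivation:
Trace (tracking ans):
seq = [11, 3, 4, 21]  # -> seq = [11, 3, 4, 21]
ans = sum(seq)  # -> ans = 39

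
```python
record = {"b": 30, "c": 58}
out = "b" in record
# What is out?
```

Answer: True

Derivation:
Trace (tracking out):
record = {'b': 30, 'c': 58}  # -> record = {'b': 30, 'c': 58}
out = 'b' in record  # -> out = True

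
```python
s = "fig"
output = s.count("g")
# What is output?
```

Trace (tracking output):
s = 'fig'  # -> s = 'fig'
output = s.count('g')  # -> output = 1

Answer: 1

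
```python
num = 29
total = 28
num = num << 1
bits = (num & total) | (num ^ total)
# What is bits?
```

Trace (tracking bits):
num = 29  # -> num = 29
total = 28  # -> total = 28
num = num << 1  # -> num = 58
bits = num & total | num ^ total  # -> bits = 62

Answer: 62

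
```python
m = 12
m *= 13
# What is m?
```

Answer: 156

Derivation:
Trace (tracking m):
m = 12  # -> m = 12
m *= 13  # -> m = 156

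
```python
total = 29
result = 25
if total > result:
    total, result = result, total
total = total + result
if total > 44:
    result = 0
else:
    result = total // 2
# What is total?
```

Trace (tracking total):
total = 29  # -> total = 29
result = 25  # -> result = 25
if total > result:  # condition is True
    total, result = (result, total)  # -> total = 25, result = 29
total = total + result  # -> total = 54
if total > 44:  # condition is True
    result = 0  # -> result = 0

Answer: 54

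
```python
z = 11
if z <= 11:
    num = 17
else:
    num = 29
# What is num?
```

Trace (tracking num):
z = 11  # -> z = 11
if z <= 11:  # condition is True
    num = 17  # -> num = 17

Answer: 17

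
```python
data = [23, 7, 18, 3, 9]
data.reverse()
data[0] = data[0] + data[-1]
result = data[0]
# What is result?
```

Trace (tracking result):
data = [23, 7, 18, 3, 9]  # -> data = [23, 7, 18, 3, 9]
data.reverse()  # -> data = [9, 3, 18, 7, 23]
data[0] = data[0] + data[-1]  # -> data = [32, 3, 18, 7, 23]
result = data[0]  # -> result = 32

Answer: 32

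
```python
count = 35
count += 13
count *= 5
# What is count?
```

Answer: 240

Derivation:
Trace (tracking count):
count = 35  # -> count = 35
count += 13  # -> count = 48
count *= 5  # -> count = 240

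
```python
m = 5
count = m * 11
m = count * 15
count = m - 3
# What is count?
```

Answer: 822

Derivation:
Trace (tracking count):
m = 5  # -> m = 5
count = m * 11  # -> count = 55
m = count * 15  # -> m = 825
count = m - 3  # -> count = 822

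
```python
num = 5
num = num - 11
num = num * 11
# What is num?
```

Answer: -66

Derivation:
Trace (tracking num):
num = 5  # -> num = 5
num = num - 11  # -> num = -6
num = num * 11  # -> num = -66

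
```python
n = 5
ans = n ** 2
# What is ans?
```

Answer: 25

Derivation:
Trace (tracking ans):
n = 5  # -> n = 5
ans = n ** 2  # -> ans = 25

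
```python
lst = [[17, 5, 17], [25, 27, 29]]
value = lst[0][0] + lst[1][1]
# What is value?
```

Trace (tracking value):
lst = [[17, 5, 17], [25, 27, 29]]  # -> lst = [[17, 5, 17], [25, 27, 29]]
value = lst[0][0] + lst[1][1]  # -> value = 44

Answer: 44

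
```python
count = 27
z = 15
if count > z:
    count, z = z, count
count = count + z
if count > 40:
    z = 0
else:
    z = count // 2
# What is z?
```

Trace (tracking z):
count = 27  # -> count = 27
z = 15  # -> z = 15
if count > z:  # condition is True
    count, z = (z, count)  # -> count = 15, z = 27
count = count + z  # -> count = 42
if count > 40:  # condition is True
    z = 0  # -> z = 0

Answer: 0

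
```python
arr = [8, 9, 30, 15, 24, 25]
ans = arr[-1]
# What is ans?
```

Answer: 25

Derivation:
Trace (tracking ans):
arr = [8, 9, 30, 15, 24, 25]  # -> arr = [8, 9, 30, 15, 24, 25]
ans = arr[-1]  # -> ans = 25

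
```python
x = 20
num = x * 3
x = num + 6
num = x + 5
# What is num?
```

Trace (tracking num):
x = 20  # -> x = 20
num = x * 3  # -> num = 60
x = num + 6  # -> x = 66
num = x + 5  # -> num = 71

Answer: 71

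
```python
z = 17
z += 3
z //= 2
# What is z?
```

Answer: 10

Derivation:
Trace (tracking z):
z = 17  # -> z = 17
z += 3  # -> z = 20
z //= 2  # -> z = 10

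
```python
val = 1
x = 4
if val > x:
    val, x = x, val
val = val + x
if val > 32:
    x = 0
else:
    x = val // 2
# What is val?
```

Answer: 5

Derivation:
Trace (tracking val):
val = 1  # -> val = 1
x = 4  # -> x = 4
if val > x:  # condition is False
val = val + x  # -> val = 5
if val > 32:  # condition is False
else:
    x = val // 2  # -> x = 2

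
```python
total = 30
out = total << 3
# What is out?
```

Trace (tracking out):
total = 30  # -> total = 30
out = total << 3  # -> out = 240

Answer: 240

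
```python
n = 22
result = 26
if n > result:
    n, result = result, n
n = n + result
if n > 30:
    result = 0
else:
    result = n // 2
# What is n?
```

Answer: 48

Derivation:
Trace (tracking n):
n = 22  # -> n = 22
result = 26  # -> result = 26
if n > result:  # condition is False
n = n + result  # -> n = 48
if n > 30:  # condition is True
    result = 0  # -> result = 0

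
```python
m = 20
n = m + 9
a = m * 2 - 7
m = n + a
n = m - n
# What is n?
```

Answer: 33

Derivation:
Trace (tracking n):
m = 20  # -> m = 20
n = m + 9  # -> n = 29
a = m * 2 - 7  # -> a = 33
m = n + a  # -> m = 62
n = m - n  # -> n = 33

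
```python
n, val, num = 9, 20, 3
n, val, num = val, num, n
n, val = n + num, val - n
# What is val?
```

Trace (tracking val):
n, val, num = (9, 20, 3)  # -> n = 9, val = 20, num = 3
n, val, num = (val, num, n)  # -> n = 20, val = 3, num = 9
n, val = (n + num, val - n)  # -> n = 29, val = -17

Answer: -17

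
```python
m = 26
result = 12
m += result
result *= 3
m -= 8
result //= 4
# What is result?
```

Answer: 9

Derivation:
Trace (tracking result):
m = 26  # -> m = 26
result = 12  # -> result = 12
m += result  # -> m = 38
result *= 3  # -> result = 36
m -= 8  # -> m = 30
result //= 4  # -> result = 9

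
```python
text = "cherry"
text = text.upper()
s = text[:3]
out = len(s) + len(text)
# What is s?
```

Trace (tracking s):
text = 'cherry'  # -> text = 'cherry'
text = text.upper()  # -> text = 'CHERRY'
s = text[:3]  # -> s = 'CHE'
out = len(s) + len(text)  # -> out = 9

Answer: 'CHE'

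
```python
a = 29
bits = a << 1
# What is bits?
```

Trace (tracking bits):
a = 29  # -> a = 29
bits = a << 1  # -> bits = 58

Answer: 58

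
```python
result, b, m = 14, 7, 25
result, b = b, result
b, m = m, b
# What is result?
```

Trace (tracking result):
result, b, m = (14, 7, 25)  # -> result = 14, b = 7, m = 25
result, b = (b, result)  # -> result = 7, b = 14
b, m = (m, b)  # -> b = 25, m = 14

Answer: 7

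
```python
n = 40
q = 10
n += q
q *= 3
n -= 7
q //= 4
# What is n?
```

Trace (tracking n):
n = 40  # -> n = 40
q = 10  # -> q = 10
n += q  # -> n = 50
q *= 3  # -> q = 30
n -= 7  # -> n = 43
q //= 4  # -> q = 7

Answer: 43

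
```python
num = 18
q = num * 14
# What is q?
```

Trace (tracking q):
num = 18  # -> num = 18
q = num * 14  # -> q = 252

Answer: 252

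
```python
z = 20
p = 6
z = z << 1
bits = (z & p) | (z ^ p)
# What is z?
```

Answer: 40

Derivation:
Trace (tracking z):
z = 20  # -> z = 20
p = 6  # -> p = 6
z = z << 1  # -> z = 40
bits = z & p | z ^ p  # -> bits = 46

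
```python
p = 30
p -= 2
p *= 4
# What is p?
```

Trace (tracking p):
p = 30  # -> p = 30
p -= 2  # -> p = 28
p *= 4  # -> p = 112

Answer: 112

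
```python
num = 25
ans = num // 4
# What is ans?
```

Answer: 6

Derivation:
Trace (tracking ans):
num = 25  # -> num = 25
ans = num // 4  # -> ans = 6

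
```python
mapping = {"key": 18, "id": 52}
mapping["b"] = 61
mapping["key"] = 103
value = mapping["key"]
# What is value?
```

Trace (tracking value):
mapping = {'key': 18, 'id': 52}  # -> mapping = {'key': 18, 'id': 52}
mapping['b'] = 61  # -> mapping = {'key': 18, 'id': 52, 'b': 61}
mapping['key'] = 103  # -> mapping = {'key': 103, 'id': 52, 'b': 61}
value = mapping['key']  # -> value = 103

Answer: 103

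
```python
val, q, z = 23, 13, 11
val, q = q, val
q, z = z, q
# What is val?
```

Trace (tracking val):
val, q, z = (23, 13, 11)  # -> val = 23, q = 13, z = 11
val, q = (q, val)  # -> val = 13, q = 23
q, z = (z, q)  # -> q = 11, z = 23

Answer: 13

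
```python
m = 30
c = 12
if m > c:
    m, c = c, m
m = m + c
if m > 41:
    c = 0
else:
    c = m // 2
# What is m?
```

Answer: 42

Derivation:
Trace (tracking m):
m = 30  # -> m = 30
c = 12  # -> c = 12
if m > c:  # condition is True
    m, c = (c, m)  # -> m = 12, c = 30
m = m + c  # -> m = 42
if m > 41:  # condition is True
    c = 0  # -> c = 0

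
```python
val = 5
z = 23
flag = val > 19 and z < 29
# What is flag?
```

Trace (tracking flag):
val = 5  # -> val = 5
z = 23  # -> z = 23
flag = val > 19 and z < 29  # -> flag = False

Answer: False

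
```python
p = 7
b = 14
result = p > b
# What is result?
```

Answer: False

Derivation:
Trace (tracking result):
p = 7  # -> p = 7
b = 14  # -> b = 14
result = p > b  # -> result = False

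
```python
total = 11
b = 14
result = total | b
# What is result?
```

Answer: 15

Derivation:
Trace (tracking result):
total = 11  # -> total = 11
b = 14  # -> b = 14
result = total | b  # -> result = 15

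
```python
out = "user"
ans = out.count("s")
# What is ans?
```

Answer: 1

Derivation:
Trace (tracking ans):
out = 'user'  # -> out = 'user'
ans = out.count('s')  # -> ans = 1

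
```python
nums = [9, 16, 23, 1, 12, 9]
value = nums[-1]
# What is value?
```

Answer: 9

Derivation:
Trace (tracking value):
nums = [9, 16, 23, 1, 12, 9]  # -> nums = [9, 16, 23, 1, 12, 9]
value = nums[-1]  # -> value = 9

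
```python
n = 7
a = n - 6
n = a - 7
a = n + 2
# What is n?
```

Answer: -6

Derivation:
Trace (tracking n):
n = 7  # -> n = 7
a = n - 6  # -> a = 1
n = a - 7  # -> n = -6
a = n + 2  # -> a = -4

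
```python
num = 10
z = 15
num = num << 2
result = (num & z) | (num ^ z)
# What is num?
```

Trace (tracking num):
num = 10  # -> num = 10
z = 15  # -> z = 15
num = num << 2  # -> num = 40
result = num & z | num ^ z  # -> result = 47

Answer: 40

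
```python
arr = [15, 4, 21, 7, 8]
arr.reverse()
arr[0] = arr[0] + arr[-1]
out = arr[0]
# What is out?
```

Trace (tracking out):
arr = [15, 4, 21, 7, 8]  # -> arr = [15, 4, 21, 7, 8]
arr.reverse()  # -> arr = [8, 7, 21, 4, 15]
arr[0] = arr[0] + arr[-1]  # -> arr = [23, 7, 21, 4, 15]
out = arr[0]  # -> out = 23

Answer: 23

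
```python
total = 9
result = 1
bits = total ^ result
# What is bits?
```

Answer: 8

Derivation:
Trace (tracking bits):
total = 9  # -> total = 9
result = 1  # -> result = 1
bits = total ^ result  # -> bits = 8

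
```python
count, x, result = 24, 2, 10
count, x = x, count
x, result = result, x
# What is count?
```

Trace (tracking count):
count, x, result = (24, 2, 10)  # -> count = 24, x = 2, result = 10
count, x = (x, count)  # -> count = 2, x = 24
x, result = (result, x)  # -> x = 10, result = 24

Answer: 2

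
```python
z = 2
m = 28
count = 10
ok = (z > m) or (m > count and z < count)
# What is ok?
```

Answer: True

Derivation:
Trace (tracking ok):
z = 2  # -> z = 2
m = 28  # -> m = 28
count = 10  # -> count = 10
ok = z > m or (m > count and z < count)  # -> ok = True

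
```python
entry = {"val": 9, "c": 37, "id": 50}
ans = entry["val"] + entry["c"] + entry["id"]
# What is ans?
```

Trace (tracking ans):
entry = {'val': 9, 'c': 37, 'id': 50}  # -> entry = {'val': 9, 'c': 37, 'id': 50}
ans = entry['val'] + entry['c'] + entry['id']  # -> ans = 96

Answer: 96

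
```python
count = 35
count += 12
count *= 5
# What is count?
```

Answer: 235

Derivation:
Trace (tracking count):
count = 35  # -> count = 35
count += 12  # -> count = 47
count *= 5  # -> count = 235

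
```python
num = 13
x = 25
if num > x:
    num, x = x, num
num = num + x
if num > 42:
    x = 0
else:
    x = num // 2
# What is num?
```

Trace (tracking num):
num = 13  # -> num = 13
x = 25  # -> x = 25
if num > x:  # condition is False
num = num + x  # -> num = 38
if num > 42:  # condition is False
else:
    x = num // 2  # -> x = 19

Answer: 38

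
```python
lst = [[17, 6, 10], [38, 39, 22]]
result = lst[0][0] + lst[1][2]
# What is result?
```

Answer: 39

Derivation:
Trace (tracking result):
lst = [[17, 6, 10], [38, 39, 22]]  # -> lst = [[17, 6, 10], [38, 39, 22]]
result = lst[0][0] + lst[1][2]  # -> result = 39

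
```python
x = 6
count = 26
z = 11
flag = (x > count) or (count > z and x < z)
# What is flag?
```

Trace (tracking flag):
x = 6  # -> x = 6
count = 26  # -> count = 26
z = 11  # -> z = 11
flag = x > count or (count > z and x < z)  # -> flag = True

Answer: True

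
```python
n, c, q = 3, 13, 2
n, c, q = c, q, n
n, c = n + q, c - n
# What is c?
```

Trace (tracking c):
n, c, q = (3, 13, 2)  # -> n = 3, c = 13, q = 2
n, c, q = (c, q, n)  # -> n = 13, c = 2, q = 3
n, c = (n + q, c - n)  # -> n = 16, c = -11

Answer: -11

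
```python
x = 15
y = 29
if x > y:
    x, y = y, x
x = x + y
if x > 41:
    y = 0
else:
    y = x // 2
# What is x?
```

Answer: 44

Derivation:
Trace (tracking x):
x = 15  # -> x = 15
y = 29  # -> y = 29
if x > y:  # condition is False
x = x + y  # -> x = 44
if x > 41:  # condition is True
    y = 0  # -> y = 0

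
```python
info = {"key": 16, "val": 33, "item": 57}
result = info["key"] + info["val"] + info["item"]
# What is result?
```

Trace (tracking result):
info = {'key': 16, 'val': 33, 'item': 57}  # -> info = {'key': 16, 'val': 33, 'item': 57}
result = info['key'] + info['val'] + info['item']  # -> result = 106

Answer: 106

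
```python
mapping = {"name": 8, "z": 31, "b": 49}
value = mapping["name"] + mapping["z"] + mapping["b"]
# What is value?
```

Trace (tracking value):
mapping = {'name': 8, 'z': 31, 'b': 49}  # -> mapping = {'name': 8, 'z': 31, 'b': 49}
value = mapping['name'] + mapping['z'] + mapping['b']  # -> value = 88

Answer: 88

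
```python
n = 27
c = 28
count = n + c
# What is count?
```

Trace (tracking count):
n = 27  # -> n = 27
c = 28  # -> c = 28
count = n + c  # -> count = 55

Answer: 55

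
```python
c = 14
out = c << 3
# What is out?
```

Trace (tracking out):
c = 14  # -> c = 14
out = c << 3  # -> out = 112

Answer: 112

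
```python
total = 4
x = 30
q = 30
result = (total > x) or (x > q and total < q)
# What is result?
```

Answer: False

Derivation:
Trace (tracking result):
total = 4  # -> total = 4
x = 30  # -> x = 30
q = 30  # -> q = 30
result = total > x or (x > q and total < q)  # -> result = False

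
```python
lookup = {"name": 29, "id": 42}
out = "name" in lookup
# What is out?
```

Trace (tracking out):
lookup = {'name': 29, 'id': 42}  # -> lookup = {'name': 29, 'id': 42}
out = 'name' in lookup  # -> out = True

Answer: True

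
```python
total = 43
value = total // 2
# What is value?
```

Trace (tracking value):
total = 43  # -> total = 43
value = total // 2  # -> value = 21

Answer: 21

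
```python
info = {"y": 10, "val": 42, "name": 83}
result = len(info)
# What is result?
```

Answer: 3

Derivation:
Trace (tracking result):
info = {'y': 10, 'val': 42, 'name': 83}  # -> info = {'y': 10, 'val': 42, 'name': 83}
result = len(info)  # -> result = 3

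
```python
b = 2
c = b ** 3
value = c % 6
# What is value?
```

Trace (tracking value):
b = 2  # -> b = 2
c = b ** 3  # -> c = 8
value = c % 6  # -> value = 2

Answer: 2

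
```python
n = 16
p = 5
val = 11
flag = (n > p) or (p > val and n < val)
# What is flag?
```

Trace (tracking flag):
n = 16  # -> n = 16
p = 5  # -> p = 5
val = 11  # -> val = 11
flag = n > p or (p > val and n < val)  # -> flag = True

Answer: True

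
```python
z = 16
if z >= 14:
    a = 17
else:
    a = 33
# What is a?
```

Answer: 17

Derivation:
Trace (tracking a):
z = 16  # -> z = 16
if z >= 14:  # condition is True
    a = 17  # -> a = 17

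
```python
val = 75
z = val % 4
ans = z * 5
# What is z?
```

Answer: 3

Derivation:
Trace (tracking z):
val = 75  # -> val = 75
z = val % 4  # -> z = 3
ans = z * 5  # -> ans = 15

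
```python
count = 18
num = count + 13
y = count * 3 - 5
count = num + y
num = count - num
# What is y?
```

Trace (tracking y):
count = 18  # -> count = 18
num = count + 13  # -> num = 31
y = count * 3 - 5  # -> y = 49
count = num + y  # -> count = 80
num = count - num  # -> num = 49

Answer: 49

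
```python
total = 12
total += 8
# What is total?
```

Answer: 20

Derivation:
Trace (tracking total):
total = 12  # -> total = 12
total += 8  # -> total = 20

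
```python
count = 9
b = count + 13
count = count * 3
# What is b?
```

Answer: 22

Derivation:
Trace (tracking b):
count = 9  # -> count = 9
b = count + 13  # -> b = 22
count = count * 3  # -> count = 27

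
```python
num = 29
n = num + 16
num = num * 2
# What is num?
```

Trace (tracking num):
num = 29  # -> num = 29
n = num + 16  # -> n = 45
num = num * 2  # -> num = 58

Answer: 58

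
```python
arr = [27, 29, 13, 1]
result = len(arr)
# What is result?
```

Answer: 4

Derivation:
Trace (tracking result):
arr = [27, 29, 13, 1]  # -> arr = [27, 29, 13, 1]
result = len(arr)  # -> result = 4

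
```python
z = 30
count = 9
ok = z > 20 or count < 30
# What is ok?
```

Answer: True

Derivation:
Trace (tracking ok):
z = 30  # -> z = 30
count = 9  # -> count = 9
ok = z > 20 or count < 30  # -> ok = True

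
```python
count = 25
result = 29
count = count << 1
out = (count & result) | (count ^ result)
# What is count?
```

Trace (tracking count):
count = 25  # -> count = 25
result = 29  # -> result = 29
count = count << 1  # -> count = 50
out = count & result | count ^ result  # -> out = 63

Answer: 50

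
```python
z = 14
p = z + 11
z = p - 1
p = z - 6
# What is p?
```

Answer: 18

Derivation:
Trace (tracking p):
z = 14  # -> z = 14
p = z + 11  # -> p = 25
z = p - 1  # -> z = 24
p = z - 6  # -> p = 18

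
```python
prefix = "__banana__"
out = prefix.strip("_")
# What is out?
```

Trace (tracking out):
prefix = '__banana__'  # -> prefix = '__banana__'
out = prefix.strip('_')  # -> out = 'banana'

Answer: 'banana'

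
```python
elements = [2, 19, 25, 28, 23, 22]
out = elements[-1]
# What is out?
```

Answer: 22

Derivation:
Trace (tracking out):
elements = [2, 19, 25, 28, 23, 22]  # -> elements = [2, 19, 25, 28, 23, 22]
out = elements[-1]  # -> out = 22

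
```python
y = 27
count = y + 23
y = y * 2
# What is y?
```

Trace (tracking y):
y = 27  # -> y = 27
count = y + 23  # -> count = 50
y = y * 2  # -> y = 54

Answer: 54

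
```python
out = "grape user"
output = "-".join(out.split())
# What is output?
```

Trace (tracking output):
out = 'grape user'  # -> out = 'grape user'
output = '-'.join(out.split())  # -> output = 'grape-user'

Answer: 'grape-user'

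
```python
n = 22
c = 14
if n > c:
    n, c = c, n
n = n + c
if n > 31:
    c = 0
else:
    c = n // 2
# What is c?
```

Trace (tracking c):
n = 22  # -> n = 22
c = 14  # -> c = 14
if n > c:  # condition is True
    n, c = (c, n)  # -> n = 14, c = 22
n = n + c  # -> n = 36
if n > 31:  # condition is True
    c = 0  # -> c = 0

Answer: 0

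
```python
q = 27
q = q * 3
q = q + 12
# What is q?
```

Answer: 93

Derivation:
Trace (tracking q):
q = 27  # -> q = 27
q = q * 3  # -> q = 81
q = q + 12  # -> q = 93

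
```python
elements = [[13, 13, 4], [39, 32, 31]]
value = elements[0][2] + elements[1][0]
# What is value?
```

Answer: 43

Derivation:
Trace (tracking value):
elements = [[13, 13, 4], [39, 32, 31]]  # -> elements = [[13, 13, 4], [39, 32, 31]]
value = elements[0][2] + elements[1][0]  # -> value = 43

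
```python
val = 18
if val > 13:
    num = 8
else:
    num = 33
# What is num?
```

Trace (tracking num):
val = 18  # -> val = 18
if val > 13:  # condition is True
    num = 8  # -> num = 8

Answer: 8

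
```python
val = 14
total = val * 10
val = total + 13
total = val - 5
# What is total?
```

Trace (tracking total):
val = 14  # -> val = 14
total = val * 10  # -> total = 140
val = total + 13  # -> val = 153
total = val - 5  # -> total = 148

Answer: 148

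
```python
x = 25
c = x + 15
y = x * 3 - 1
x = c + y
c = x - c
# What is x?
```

Answer: 114

Derivation:
Trace (tracking x):
x = 25  # -> x = 25
c = x + 15  # -> c = 40
y = x * 3 - 1  # -> y = 74
x = c + y  # -> x = 114
c = x - c  # -> c = 74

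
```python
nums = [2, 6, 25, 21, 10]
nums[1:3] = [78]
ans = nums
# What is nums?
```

Trace (tracking nums):
nums = [2, 6, 25, 21, 10]  # -> nums = [2, 6, 25, 21, 10]
nums[1:3] = [78]  # -> nums = [2, 78, 21, 10]
ans = nums  # -> ans = [2, 78, 21, 10]

Answer: [2, 78, 21, 10]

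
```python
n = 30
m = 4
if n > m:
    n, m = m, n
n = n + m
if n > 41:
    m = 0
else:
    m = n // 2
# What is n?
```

Trace (tracking n):
n = 30  # -> n = 30
m = 4  # -> m = 4
if n > m:  # condition is True
    n, m = (m, n)  # -> n = 4, m = 30
n = n + m  # -> n = 34
if n > 41:  # condition is False
else:
    m = n // 2  # -> m = 17

Answer: 34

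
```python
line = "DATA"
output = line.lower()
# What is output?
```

Answer: 'data'

Derivation:
Trace (tracking output):
line = 'DATA'  # -> line = 'DATA'
output = line.lower()  # -> output = 'data'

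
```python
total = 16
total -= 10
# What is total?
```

Trace (tracking total):
total = 16  # -> total = 16
total -= 10  # -> total = 6

Answer: 6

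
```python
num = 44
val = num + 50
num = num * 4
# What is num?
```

Answer: 176

Derivation:
Trace (tracking num):
num = 44  # -> num = 44
val = num + 50  # -> val = 94
num = num * 4  # -> num = 176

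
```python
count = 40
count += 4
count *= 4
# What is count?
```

Trace (tracking count):
count = 40  # -> count = 40
count += 4  # -> count = 44
count *= 4  # -> count = 176

Answer: 176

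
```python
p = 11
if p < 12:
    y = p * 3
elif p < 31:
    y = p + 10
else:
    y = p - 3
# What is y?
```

Answer: 33

Derivation:
Trace (tracking y):
p = 11  # -> p = 11
if p < 12:  # condition is True
    y = p * 3  # -> y = 33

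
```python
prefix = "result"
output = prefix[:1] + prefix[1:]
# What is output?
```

Trace (tracking output):
prefix = 'result'  # -> prefix = 'result'
output = prefix[:1] + prefix[1:]  # -> output = 'result'

Answer: 'result'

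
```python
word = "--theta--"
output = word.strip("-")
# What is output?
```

Trace (tracking output):
word = '--theta--'  # -> word = '--theta--'
output = word.strip('-')  # -> output = 'theta'

Answer: 'theta'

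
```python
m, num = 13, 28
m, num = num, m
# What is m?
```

Trace (tracking m):
m, num = (13, 28)  # -> m = 13, num = 28
m, num = (num, m)  # -> m = 28, num = 13

Answer: 28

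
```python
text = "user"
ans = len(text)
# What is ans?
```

Answer: 4

Derivation:
Trace (tracking ans):
text = 'user'  # -> text = 'user'
ans = len(text)  # -> ans = 4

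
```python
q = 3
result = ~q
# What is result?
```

Answer: -4

Derivation:
Trace (tracking result):
q = 3  # -> q = 3
result = ~q  # -> result = -4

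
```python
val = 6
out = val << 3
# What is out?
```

Trace (tracking out):
val = 6  # -> val = 6
out = val << 3  # -> out = 48

Answer: 48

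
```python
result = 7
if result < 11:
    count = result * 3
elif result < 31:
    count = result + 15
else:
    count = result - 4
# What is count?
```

Trace (tracking count):
result = 7  # -> result = 7
if result < 11:  # condition is True
    count = result * 3  # -> count = 21

Answer: 21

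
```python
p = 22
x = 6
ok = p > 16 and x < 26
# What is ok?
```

Trace (tracking ok):
p = 22  # -> p = 22
x = 6  # -> x = 6
ok = p > 16 and x < 26  # -> ok = True

Answer: True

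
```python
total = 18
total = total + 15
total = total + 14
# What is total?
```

Answer: 47

Derivation:
Trace (tracking total):
total = 18  # -> total = 18
total = total + 15  # -> total = 33
total = total + 14  # -> total = 47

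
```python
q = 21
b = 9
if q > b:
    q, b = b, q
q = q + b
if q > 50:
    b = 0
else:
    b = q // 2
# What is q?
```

Trace (tracking q):
q = 21  # -> q = 21
b = 9  # -> b = 9
if q > b:  # condition is True
    q, b = (b, q)  # -> q = 9, b = 21
q = q + b  # -> q = 30
if q > 50:  # condition is False
else:
    b = q // 2  # -> b = 15

Answer: 30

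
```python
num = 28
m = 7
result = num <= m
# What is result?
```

Trace (tracking result):
num = 28  # -> num = 28
m = 7  # -> m = 7
result = num <= m  # -> result = False

Answer: False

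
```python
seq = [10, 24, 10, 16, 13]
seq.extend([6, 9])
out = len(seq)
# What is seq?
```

Answer: [10, 24, 10, 16, 13, 6, 9]

Derivation:
Trace (tracking seq):
seq = [10, 24, 10, 16, 13]  # -> seq = [10, 24, 10, 16, 13]
seq.extend([6, 9])  # -> seq = [10, 24, 10, 16, 13, 6, 9]
out = len(seq)  # -> out = 7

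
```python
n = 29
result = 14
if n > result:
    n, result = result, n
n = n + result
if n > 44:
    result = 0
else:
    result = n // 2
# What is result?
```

Answer: 21

Derivation:
Trace (tracking result):
n = 29  # -> n = 29
result = 14  # -> result = 14
if n > result:  # condition is True
    n, result = (result, n)  # -> n = 14, result = 29
n = n + result  # -> n = 43
if n > 44:  # condition is False
else:
    result = n // 2  # -> result = 21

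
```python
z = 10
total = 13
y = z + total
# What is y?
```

Answer: 23

Derivation:
Trace (tracking y):
z = 10  # -> z = 10
total = 13  # -> total = 13
y = z + total  # -> y = 23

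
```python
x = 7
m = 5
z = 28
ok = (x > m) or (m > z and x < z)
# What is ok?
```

Trace (tracking ok):
x = 7  # -> x = 7
m = 5  # -> m = 5
z = 28  # -> z = 28
ok = x > m or (m > z and x < z)  # -> ok = True

Answer: True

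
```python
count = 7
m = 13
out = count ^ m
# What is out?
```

Trace (tracking out):
count = 7  # -> count = 7
m = 13  # -> m = 13
out = count ^ m  # -> out = 10

Answer: 10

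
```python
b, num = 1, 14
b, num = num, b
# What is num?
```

Trace (tracking num):
b, num = (1, 14)  # -> b = 1, num = 14
b, num = (num, b)  # -> b = 14, num = 1

Answer: 1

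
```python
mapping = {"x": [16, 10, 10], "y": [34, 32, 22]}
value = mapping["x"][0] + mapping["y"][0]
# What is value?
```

Trace (tracking value):
mapping = {'x': [16, 10, 10], 'y': [34, 32, 22]}  # -> mapping = {'x': [16, 10, 10], 'y': [34, 32, 22]}
value = mapping['x'][0] + mapping['y'][0]  # -> value = 50

Answer: 50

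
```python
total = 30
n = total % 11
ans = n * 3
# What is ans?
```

Trace (tracking ans):
total = 30  # -> total = 30
n = total % 11  # -> n = 8
ans = n * 3  # -> ans = 24

Answer: 24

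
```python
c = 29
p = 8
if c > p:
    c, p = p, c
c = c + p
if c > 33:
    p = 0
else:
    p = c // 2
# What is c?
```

Answer: 37

Derivation:
Trace (tracking c):
c = 29  # -> c = 29
p = 8  # -> p = 8
if c > p:  # condition is True
    c, p = (p, c)  # -> c = 8, p = 29
c = c + p  # -> c = 37
if c > 33:  # condition is True
    p = 0  # -> p = 0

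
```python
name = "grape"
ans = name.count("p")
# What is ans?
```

Trace (tracking ans):
name = 'grape'  # -> name = 'grape'
ans = name.count('p')  # -> ans = 1

Answer: 1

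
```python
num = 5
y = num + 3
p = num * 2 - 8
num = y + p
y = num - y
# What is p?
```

Trace (tracking p):
num = 5  # -> num = 5
y = num + 3  # -> y = 8
p = num * 2 - 8  # -> p = 2
num = y + p  # -> num = 10
y = num - y  # -> y = 2

Answer: 2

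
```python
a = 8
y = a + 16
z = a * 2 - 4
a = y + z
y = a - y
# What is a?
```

Answer: 36

Derivation:
Trace (tracking a):
a = 8  # -> a = 8
y = a + 16  # -> y = 24
z = a * 2 - 4  # -> z = 12
a = y + z  # -> a = 36
y = a - y  # -> y = 12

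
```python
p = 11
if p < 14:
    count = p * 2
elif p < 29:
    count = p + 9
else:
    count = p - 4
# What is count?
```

Answer: 22

Derivation:
Trace (tracking count):
p = 11  # -> p = 11
if p < 14:  # condition is True
    count = p * 2  # -> count = 22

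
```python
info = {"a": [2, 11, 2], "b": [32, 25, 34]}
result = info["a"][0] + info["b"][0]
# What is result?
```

Answer: 34

Derivation:
Trace (tracking result):
info = {'a': [2, 11, 2], 'b': [32, 25, 34]}  # -> info = {'a': [2, 11, 2], 'b': [32, 25, 34]}
result = info['a'][0] + info['b'][0]  # -> result = 34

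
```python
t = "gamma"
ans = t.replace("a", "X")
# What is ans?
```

Answer: 'gXmmX'

Derivation:
Trace (tracking ans):
t = 'gamma'  # -> t = 'gamma'
ans = t.replace('a', 'X')  # -> ans = 'gXmmX'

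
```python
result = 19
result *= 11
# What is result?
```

Answer: 209

Derivation:
Trace (tracking result):
result = 19  # -> result = 19
result *= 11  # -> result = 209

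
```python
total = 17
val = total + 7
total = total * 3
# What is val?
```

Answer: 24

Derivation:
Trace (tracking val):
total = 17  # -> total = 17
val = total + 7  # -> val = 24
total = total * 3  # -> total = 51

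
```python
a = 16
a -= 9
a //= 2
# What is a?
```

Trace (tracking a):
a = 16  # -> a = 16
a -= 9  # -> a = 7
a //= 2  # -> a = 3

Answer: 3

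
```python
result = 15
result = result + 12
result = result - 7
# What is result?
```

Answer: 20

Derivation:
Trace (tracking result):
result = 15  # -> result = 15
result = result + 12  # -> result = 27
result = result - 7  # -> result = 20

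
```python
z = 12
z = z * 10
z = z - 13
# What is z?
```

Trace (tracking z):
z = 12  # -> z = 12
z = z * 10  # -> z = 120
z = z - 13  # -> z = 107

Answer: 107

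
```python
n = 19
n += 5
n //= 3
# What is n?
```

Trace (tracking n):
n = 19  # -> n = 19
n += 5  # -> n = 24
n //= 3  # -> n = 8

Answer: 8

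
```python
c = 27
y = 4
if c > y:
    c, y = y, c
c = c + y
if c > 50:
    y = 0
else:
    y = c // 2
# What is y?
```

Answer: 15

Derivation:
Trace (tracking y):
c = 27  # -> c = 27
y = 4  # -> y = 4
if c > y:  # condition is True
    c, y = (y, c)  # -> c = 4, y = 27
c = c + y  # -> c = 31
if c > 50:  # condition is False
else:
    y = c // 2  # -> y = 15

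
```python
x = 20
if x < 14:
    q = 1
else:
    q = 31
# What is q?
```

Answer: 31

Derivation:
Trace (tracking q):
x = 20  # -> x = 20
if x < 14:  # condition is False
else:
    q = 31  # -> q = 31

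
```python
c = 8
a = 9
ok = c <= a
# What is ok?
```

Trace (tracking ok):
c = 8  # -> c = 8
a = 9  # -> a = 9
ok = c <= a  # -> ok = True

Answer: True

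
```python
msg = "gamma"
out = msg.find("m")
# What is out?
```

Answer: 2

Derivation:
Trace (tracking out):
msg = 'gamma'  # -> msg = 'gamma'
out = msg.find('m')  # -> out = 2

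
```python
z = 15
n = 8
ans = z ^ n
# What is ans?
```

Trace (tracking ans):
z = 15  # -> z = 15
n = 8  # -> n = 8
ans = z ^ n  # -> ans = 7

Answer: 7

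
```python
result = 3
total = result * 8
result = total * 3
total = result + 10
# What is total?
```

Answer: 82

Derivation:
Trace (tracking total):
result = 3  # -> result = 3
total = result * 8  # -> total = 24
result = total * 3  # -> result = 72
total = result + 10  # -> total = 82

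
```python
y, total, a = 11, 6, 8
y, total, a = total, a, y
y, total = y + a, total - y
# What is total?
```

Trace (tracking total):
y, total, a = (11, 6, 8)  # -> y = 11, total = 6, a = 8
y, total, a = (total, a, y)  # -> y = 6, total = 8, a = 11
y, total = (y + a, total - y)  # -> y = 17, total = 2

Answer: 2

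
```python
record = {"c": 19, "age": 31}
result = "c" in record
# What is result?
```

Answer: True

Derivation:
Trace (tracking result):
record = {'c': 19, 'age': 31}  # -> record = {'c': 19, 'age': 31}
result = 'c' in record  # -> result = True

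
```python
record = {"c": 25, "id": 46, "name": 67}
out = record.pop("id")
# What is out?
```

Trace (tracking out):
record = {'c': 25, 'id': 46, 'name': 67}  # -> record = {'c': 25, 'id': 46, 'name': 67}
out = record.pop('id')  # -> out = 46

Answer: 46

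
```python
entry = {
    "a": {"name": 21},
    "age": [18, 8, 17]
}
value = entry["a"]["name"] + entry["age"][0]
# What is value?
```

Answer: 39

Derivation:
Trace (tracking value):
entry = {'a': {'name': 21}, 'age': [18, 8, 17]}  # -> entry = {'a': {'name': 21}, 'age': [18, 8, 17]}
value = entry['a']['name'] + entry['age'][0]  # -> value = 39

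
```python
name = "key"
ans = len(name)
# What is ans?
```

Trace (tracking ans):
name = 'key'  # -> name = 'key'
ans = len(name)  # -> ans = 3

Answer: 3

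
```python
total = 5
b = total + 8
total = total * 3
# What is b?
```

Trace (tracking b):
total = 5  # -> total = 5
b = total + 8  # -> b = 13
total = total * 3  # -> total = 15

Answer: 13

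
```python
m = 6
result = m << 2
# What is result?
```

Trace (tracking result):
m = 6  # -> m = 6
result = m << 2  # -> result = 24

Answer: 24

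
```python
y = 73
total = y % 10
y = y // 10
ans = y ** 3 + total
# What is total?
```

Answer: 3

Derivation:
Trace (tracking total):
y = 73  # -> y = 73
total = y % 10  # -> total = 3
y = y // 10  # -> y = 7
ans = y ** 3 + total  # -> ans = 346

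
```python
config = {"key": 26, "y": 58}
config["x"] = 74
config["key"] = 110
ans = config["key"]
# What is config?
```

Trace (tracking config):
config = {'key': 26, 'y': 58}  # -> config = {'key': 26, 'y': 58}
config['x'] = 74  # -> config = {'key': 26, 'y': 58, 'x': 74}
config['key'] = 110  # -> config = {'key': 110, 'y': 58, 'x': 74}
ans = config['key']  # -> ans = 110

Answer: {'key': 110, 'y': 58, 'x': 74}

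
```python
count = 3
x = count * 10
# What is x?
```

Answer: 30

Derivation:
Trace (tracking x):
count = 3  # -> count = 3
x = count * 10  # -> x = 30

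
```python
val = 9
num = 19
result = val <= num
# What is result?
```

Answer: True

Derivation:
Trace (tracking result):
val = 9  # -> val = 9
num = 19  # -> num = 19
result = val <= num  # -> result = True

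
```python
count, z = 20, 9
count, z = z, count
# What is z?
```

Answer: 20

Derivation:
Trace (tracking z):
count, z = (20, 9)  # -> count = 20, z = 9
count, z = (z, count)  # -> count = 9, z = 20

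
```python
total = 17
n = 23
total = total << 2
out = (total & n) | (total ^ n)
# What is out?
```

Trace (tracking out):
total = 17  # -> total = 17
n = 23  # -> n = 23
total = total << 2  # -> total = 68
out = total & n | total ^ n  # -> out = 87

Answer: 87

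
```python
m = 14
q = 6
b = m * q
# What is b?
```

Answer: 84

Derivation:
Trace (tracking b):
m = 14  # -> m = 14
q = 6  # -> q = 6
b = m * q  # -> b = 84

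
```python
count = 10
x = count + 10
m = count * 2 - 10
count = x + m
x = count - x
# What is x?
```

Trace (tracking x):
count = 10  # -> count = 10
x = count + 10  # -> x = 20
m = count * 2 - 10  # -> m = 10
count = x + m  # -> count = 30
x = count - x  # -> x = 10

Answer: 10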